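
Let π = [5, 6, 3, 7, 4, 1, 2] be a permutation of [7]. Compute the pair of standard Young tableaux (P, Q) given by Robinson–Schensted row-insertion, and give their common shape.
P = [1, 2, 7] / [3, 4] / [5, 6];  Q = [1, 2, 4] / [3, 5] / [6, 7];  common shape = (3, 2, 2)

Row-insert the values π_1, π_2, … into P one at a time, bumping the leftmost entry strictly greater than the inserted value down to the next row. The recording tableau Q records, in position (i, j), the step at which that cell was added to P.
  Insert 5 (step 1): P = [5];  Q = [1]
  Insert 6 (step 2): P = [5, 6];  Q = [1, 2]
  Insert 3 (step 3): P = [3, 6] / [5];  Q = [1, 2] / [3]
  Insert 7 (step 4): P = [3, 6, 7] / [5];  Q = [1, 2, 4] / [3]
  Insert 4 (step 5): P = [3, 4, 7] / [5, 6];  Q = [1, 2, 4] / [3, 5]
  Insert 1 (step 6): P = [1, 4, 7] / [3, 6] / [5];  Q = [1, 2, 4] / [3, 5] / [6]
  Insert 2 (step 7): P = [1, 2, 7] / [3, 4] / [5, 6];  Q = [1, 2, 4] / [3, 5] / [6, 7]
Final shape: (3, 2, 2).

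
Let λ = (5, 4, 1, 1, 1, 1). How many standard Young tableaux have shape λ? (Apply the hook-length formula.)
# SYT of shape (5, 4, 1, 1, 1, 1) = 9009

Hook-length formula: f^λ = n! / Π hook(c), product over all cells c of the Young diagram. For λ = (5, 4, 1, 1, 1, 1), n = 13 boxes. Hook lengths by row (left-to-right, top-to-bottom): [10, 5, 4, 3, 1]; [8, 3, 2, 1]; [4]; [3]; [2]; [1]. Product of hooks = 691200. So f^λ = 13! / 691200 = 6227020800 / 691200 = 9009.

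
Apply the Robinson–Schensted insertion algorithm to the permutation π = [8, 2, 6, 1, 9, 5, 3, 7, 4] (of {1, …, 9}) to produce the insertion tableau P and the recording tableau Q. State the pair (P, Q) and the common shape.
P = [1, 3, 4] / [2, 5, 7] / [6, 9] / [8];  Q = [1, 3, 5] / [2, 6, 8] / [4, 9] / [7];  common shape = (3, 3, 2, 1)

Row-insert the values π_1, π_2, … into P one at a time, bumping the leftmost entry strictly greater than the inserted value down to the next row. The recording tableau Q records, in position (i, j), the step at which that cell was added to P.
  Insert 8 (step 1): P = [8];  Q = [1]
  Insert 2 (step 2): P = [2] / [8];  Q = [1] / [2]
  Insert 6 (step 3): P = [2, 6] / [8];  Q = [1, 3] / [2]
  Insert 1 (step 4): P = [1, 6] / [2] / [8];  Q = [1, 3] / [2] / [4]
  Insert 9 (step 5): P = [1, 6, 9] / [2] / [8];  Q = [1, 3, 5] / [2] / [4]
  Insert 5 (step 6): P = [1, 5, 9] / [2, 6] / [8];  Q = [1, 3, 5] / [2, 6] / [4]
  Insert 3 (step 7): P = [1, 3, 9] / [2, 5] / [6] / [8];  Q = [1, 3, 5] / [2, 6] / [4] / [7]
  Insert 7 (step 8): P = [1, 3, 7] / [2, 5, 9] / [6] / [8];  Q = [1, 3, 5] / [2, 6, 8] / [4] / [7]
  Insert 4 (step 9): P = [1, 3, 4] / [2, 5, 7] / [6, 9] / [8];  Q = [1, 3, 5] / [2, 6, 8] / [4, 9] / [7]
Final shape: (3, 3, 2, 1).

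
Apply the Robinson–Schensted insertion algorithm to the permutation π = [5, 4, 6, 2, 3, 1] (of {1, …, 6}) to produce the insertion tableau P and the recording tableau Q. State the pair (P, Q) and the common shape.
P = [1, 3] / [2, 6] / [4] / [5];  Q = [1, 3] / [2, 5] / [4] / [6];  common shape = (2, 2, 1, 1)

Row-insert the values π_1, π_2, … into P one at a time, bumping the leftmost entry strictly greater than the inserted value down to the next row. The recording tableau Q records, in position (i, j), the step at which that cell was added to P.
  Insert 5 (step 1): P = [5];  Q = [1]
  Insert 4 (step 2): P = [4] / [5];  Q = [1] / [2]
  Insert 6 (step 3): P = [4, 6] / [5];  Q = [1, 3] / [2]
  Insert 2 (step 4): P = [2, 6] / [4] / [5];  Q = [1, 3] / [2] / [4]
  Insert 3 (step 5): P = [2, 3] / [4, 6] / [5];  Q = [1, 3] / [2, 5] / [4]
  Insert 1 (step 6): P = [1, 3] / [2, 6] / [4] / [5];  Q = [1, 3] / [2, 5] / [4] / [6]
Final shape: (2, 2, 1, 1).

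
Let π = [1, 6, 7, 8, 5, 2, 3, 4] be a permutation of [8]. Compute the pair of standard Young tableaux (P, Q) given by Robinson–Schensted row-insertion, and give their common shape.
P = [1, 2, 3, 4] / [5, 7, 8] / [6];  Q = [1, 2, 3, 4] / [5, 7, 8] / [6];  common shape = (4, 3, 1)

Row-insert the values π_1, π_2, … into P one at a time, bumping the leftmost entry strictly greater than the inserted value down to the next row. The recording tableau Q records, in position (i, j), the step at which that cell was added to P.
  Insert 1 (step 1): P = [1];  Q = [1]
  Insert 6 (step 2): P = [1, 6];  Q = [1, 2]
  Insert 7 (step 3): P = [1, 6, 7];  Q = [1, 2, 3]
  Insert 8 (step 4): P = [1, 6, 7, 8];  Q = [1, 2, 3, 4]
  Insert 5 (step 5): P = [1, 5, 7, 8] / [6];  Q = [1, 2, 3, 4] / [5]
  Insert 2 (step 6): P = [1, 2, 7, 8] / [5] / [6];  Q = [1, 2, 3, 4] / [5] / [6]
  Insert 3 (step 7): P = [1, 2, 3, 8] / [5, 7] / [6];  Q = [1, 2, 3, 4] / [5, 7] / [6]
  Insert 4 (step 8): P = [1, 2, 3, 4] / [5, 7, 8] / [6];  Q = [1, 2, 3, 4] / [5, 7, 8] / [6]
Final shape: (4, 3, 1).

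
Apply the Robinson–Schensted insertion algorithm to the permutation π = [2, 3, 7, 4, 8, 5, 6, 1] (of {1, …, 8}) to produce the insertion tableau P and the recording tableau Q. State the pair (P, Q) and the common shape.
P = [1, 3, 4, 5, 6] / [2, 8] / [7];  Q = [1, 2, 3, 5, 7] / [4, 6] / [8];  common shape = (5, 2, 1)

Row-insert the values π_1, π_2, … into P one at a time, bumping the leftmost entry strictly greater than the inserted value down to the next row. The recording tableau Q records, in position (i, j), the step at which that cell was added to P.
  Insert 2 (step 1): P = [2];  Q = [1]
  Insert 3 (step 2): P = [2, 3];  Q = [1, 2]
  Insert 7 (step 3): P = [2, 3, 7];  Q = [1, 2, 3]
  Insert 4 (step 4): P = [2, 3, 4] / [7];  Q = [1, 2, 3] / [4]
  Insert 8 (step 5): P = [2, 3, 4, 8] / [7];  Q = [1, 2, 3, 5] / [4]
  Insert 5 (step 6): P = [2, 3, 4, 5] / [7, 8];  Q = [1, 2, 3, 5] / [4, 6]
  Insert 6 (step 7): P = [2, 3, 4, 5, 6] / [7, 8];  Q = [1, 2, 3, 5, 7] / [4, 6]
  Insert 1 (step 8): P = [1, 3, 4, 5, 6] / [2, 8] / [7];  Q = [1, 2, 3, 5, 7] / [4, 6] / [8]
Final shape: (5, 2, 1).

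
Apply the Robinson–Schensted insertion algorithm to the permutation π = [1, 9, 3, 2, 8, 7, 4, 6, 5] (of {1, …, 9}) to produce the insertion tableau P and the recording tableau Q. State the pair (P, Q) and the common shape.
P = [1, 2, 4, 5] / [3, 6] / [7] / [8] / [9];  Q = [1, 2, 5, 8] / [3, 6] / [4] / [7] / [9];  common shape = (4, 2, 1, 1, 1)

Row-insert the values π_1, π_2, … into P one at a time, bumping the leftmost entry strictly greater than the inserted value down to the next row. The recording tableau Q records, in position (i, j), the step at which that cell was added to P.
  Insert 1 (step 1): P = [1];  Q = [1]
  Insert 9 (step 2): P = [1, 9];  Q = [1, 2]
  Insert 3 (step 3): P = [1, 3] / [9];  Q = [1, 2] / [3]
  Insert 2 (step 4): P = [1, 2] / [3] / [9];  Q = [1, 2] / [3] / [4]
  Insert 8 (step 5): P = [1, 2, 8] / [3] / [9];  Q = [1, 2, 5] / [3] / [4]
  Insert 7 (step 6): P = [1, 2, 7] / [3, 8] / [9];  Q = [1, 2, 5] / [3, 6] / [4]
  Insert 4 (step 7): P = [1, 2, 4] / [3, 7] / [8] / [9];  Q = [1, 2, 5] / [3, 6] / [4] / [7]
  Insert 6 (step 8): P = [1, 2, 4, 6] / [3, 7] / [8] / [9];  Q = [1, 2, 5, 8] / [3, 6] / [4] / [7]
  Insert 5 (step 9): P = [1, 2, 4, 5] / [3, 6] / [7] / [8] / [9];  Q = [1, 2, 5, 8] / [3, 6] / [4] / [7] / [9]
Final shape: (4, 2, 1, 1, 1).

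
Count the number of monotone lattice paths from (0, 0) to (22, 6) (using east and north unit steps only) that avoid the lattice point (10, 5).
Number of paths = 337701

Total paths from (0, 0) to (22, 6): C(28, 22) = 376740. Paths through (10, 5): (paths (0, 0) → (10, 5)) × (paths (10, 5) → (22, 6)) = C(15, 10) · C(13, 12) = 3003 · 13 = 39039. Avoidance count = 376740 − 39039 = 337701.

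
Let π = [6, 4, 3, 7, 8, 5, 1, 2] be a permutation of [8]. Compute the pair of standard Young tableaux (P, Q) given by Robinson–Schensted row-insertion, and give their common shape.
P = [1, 2, 8] / [3, 5] / [4, 7] / [6];  Q = [1, 4, 5] / [2, 6] / [3, 8] / [7];  common shape = (3, 2, 2, 1)

Row-insert the values π_1, π_2, … into P one at a time, bumping the leftmost entry strictly greater than the inserted value down to the next row. The recording tableau Q records, in position (i, j), the step at which that cell was added to P.
  Insert 6 (step 1): P = [6];  Q = [1]
  Insert 4 (step 2): P = [4] / [6];  Q = [1] / [2]
  Insert 3 (step 3): P = [3] / [4] / [6];  Q = [1] / [2] / [3]
  Insert 7 (step 4): P = [3, 7] / [4] / [6];  Q = [1, 4] / [2] / [3]
  Insert 8 (step 5): P = [3, 7, 8] / [4] / [6];  Q = [1, 4, 5] / [2] / [3]
  Insert 5 (step 6): P = [3, 5, 8] / [4, 7] / [6];  Q = [1, 4, 5] / [2, 6] / [3]
  Insert 1 (step 7): P = [1, 5, 8] / [3, 7] / [4] / [6];  Q = [1, 4, 5] / [2, 6] / [3] / [7]
  Insert 2 (step 8): P = [1, 2, 8] / [3, 5] / [4, 7] / [6];  Q = [1, 4, 5] / [2, 6] / [3, 8] / [7]
Final shape: (3, 2, 2, 1).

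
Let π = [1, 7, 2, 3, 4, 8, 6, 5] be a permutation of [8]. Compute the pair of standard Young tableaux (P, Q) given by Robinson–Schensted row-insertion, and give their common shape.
P = [1, 2, 3, 4, 5] / [6, 8] / [7];  Q = [1, 2, 4, 5, 6] / [3, 7] / [8];  common shape = (5, 2, 1)

Row-insert the values π_1, π_2, … into P one at a time, bumping the leftmost entry strictly greater than the inserted value down to the next row. The recording tableau Q records, in position (i, j), the step at which that cell was added to P.
  Insert 1 (step 1): P = [1];  Q = [1]
  Insert 7 (step 2): P = [1, 7];  Q = [1, 2]
  Insert 2 (step 3): P = [1, 2] / [7];  Q = [1, 2] / [3]
  Insert 3 (step 4): P = [1, 2, 3] / [7];  Q = [1, 2, 4] / [3]
  Insert 4 (step 5): P = [1, 2, 3, 4] / [7];  Q = [1, 2, 4, 5] / [3]
  Insert 8 (step 6): P = [1, 2, 3, 4, 8] / [7];  Q = [1, 2, 4, 5, 6] / [3]
  Insert 6 (step 7): P = [1, 2, 3, 4, 6] / [7, 8];  Q = [1, 2, 4, 5, 6] / [3, 7]
  Insert 5 (step 8): P = [1, 2, 3, 4, 5] / [6, 8] / [7];  Q = [1, 2, 4, 5, 6] / [3, 7] / [8]
Final shape: (5, 2, 1).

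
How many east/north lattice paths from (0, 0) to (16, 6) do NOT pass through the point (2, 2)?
Number of paths = 56253

Total paths from (0, 0) to (16, 6): C(22, 16) = 74613. Paths through (2, 2): (paths (0, 0) → (2, 2)) × (paths (2, 2) → (16, 6)) = C(4, 2) · C(18, 14) = 6 · 3060 = 18360. Avoidance count = 74613 − 18360 = 56253.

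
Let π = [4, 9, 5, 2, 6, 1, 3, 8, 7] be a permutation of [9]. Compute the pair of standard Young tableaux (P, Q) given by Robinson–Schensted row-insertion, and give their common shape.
P = [1, 3, 6, 7] / [2, 5, 8] / [4] / [9];  Q = [1, 2, 5, 8] / [3, 7, 9] / [4] / [6];  common shape = (4, 3, 1, 1)

Row-insert the values π_1, π_2, … into P one at a time, bumping the leftmost entry strictly greater than the inserted value down to the next row. The recording tableau Q records, in position (i, j), the step at which that cell was added to P.
  Insert 4 (step 1): P = [4];  Q = [1]
  Insert 9 (step 2): P = [4, 9];  Q = [1, 2]
  Insert 5 (step 3): P = [4, 5] / [9];  Q = [1, 2] / [3]
  Insert 2 (step 4): P = [2, 5] / [4] / [9];  Q = [1, 2] / [3] / [4]
  Insert 6 (step 5): P = [2, 5, 6] / [4] / [9];  Q = [1, 2, 5] / [3] / [4]
  Insert 1 (step 6): P = [1, 5, 6] / [2] / [4] / [9];  Q = [1, 2, 5] / [3] / [4] / [6]
  Insert 3 (step 7): P = [1, 3, 6] / [2, 5] / [4] / [9];  Q = [1, 2, 5] / [3, 7] / [4] / [6]
  Insert 8 (step 8): P = [1, 3, 6, 8] / [2, 5] / [4] / [9];  Q = [1, 2, 5, 8] / [3, 7] / [4] / [6]
  Insert 7 (step 9): P = [1, 3, 6, 7] / [2, 5, 8] / [4] / [9];  Q = [1, 2, 5, 8] / [3, 7, 9] / [4] / [6]
Final shape: (4, 3, 1, 1).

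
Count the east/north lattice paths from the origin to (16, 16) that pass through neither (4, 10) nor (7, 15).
Number of paths = 581352946

Inclusion–exclusion. Total paths: C(32, 16) = 601080390. Through P₁: C(14, 4)·C(18, 12) = 18582564. Through P₂: C(22, 7)·C(10, 9) = 1705440. Since P₁ is strictly southwest of P₂, a monotone path through both must visit P₁ then P₂; paths through both = C(14, 4)·C(8, 3)·C(10, 9) = 560560. Avoid both = 601080390 − 18582564 − 1705440 + 560560 = 581352946.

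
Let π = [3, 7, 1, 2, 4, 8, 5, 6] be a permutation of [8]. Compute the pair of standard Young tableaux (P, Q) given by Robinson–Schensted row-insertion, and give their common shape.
P = [1, 2, 4, 5, 6] / [3, 7, 8];  Q = [1, 2, 5, 6, 8] / [3, 4, 7];  common shape = (5, 3)

Row-insert the values π_1, π_2, … into P one at a time, bumping the leftmost entry strictly greater than the inserted value down to the next row. The recording tableau Q records, in position (i, j), the step at which that cell was added to P.
  Insert 3 (step 1): P = [3];  Q = [1]
  Insert 7 (step 2): P = [3, 7];  Q = [1, 2]
  Insert 1 (step 3): P = [1, 7] / [3];  Q = [1, 2] / [3]
  Insert 2 (step 4): P = [1, 2] / [3, 7];  Q = [1, 2] / [3, 4]
  Insert 4 (step 5): P = [1, 2, 4] / [3, 7];  Q = [1, 2, 5] / [3, 4]
  Insert 8 (step 6): P = [1, 2, 4, 8] / [3, 7];  Q = [1, 2, 5, 6] / [3, 4]
  Insert 5 (step 7): P = [1, 2, 4, 5] / [3, 7, 8];  Q = [1, 2, 5, 6] / [3, 4, 7]
  Insert 6 (step 8): P = [1, 2, 4, 5, 6] / [3, 7, 8];  Q = [1, 2, 5, 6, 8] / [3, 4, 7]
Final shape: (5, 3).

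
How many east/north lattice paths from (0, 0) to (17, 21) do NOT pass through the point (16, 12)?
Number of paths = 28476925830

Total paths from (0, 0) to (17, 21): C(38, 17) = 28781143380. Paths through (16, 12): (paths (0, 0) → (16, 12)) × (paths (16, 12) → (17, 21)) = C(28, 16) · C(10, 1) = 30421755 · 10 = 304217550. Avoidance count = 28781143380 − 304217550 = 28476925830.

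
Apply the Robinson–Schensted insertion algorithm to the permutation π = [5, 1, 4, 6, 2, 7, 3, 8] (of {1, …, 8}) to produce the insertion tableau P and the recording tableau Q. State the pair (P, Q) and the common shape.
P = [1, 2, 3, 7, 8] / [4, 6] / [5];  Q = [1, 3, 4, 6, 8] / [2, 7] / [5];  common shape = (5, 2, 1)

Row-insert the values π_1, π_2, … into P one at a time, bumping the leftmost entry strictly greater than the inserted value down to the next row. The recording tableau Q records, in position (i, j), the step at which that cell was added to P.
  Insert 5 (step 1): P = [5];  Q = [1]
  Insert 1 (step 2): P = [1] / [5];  Q = [1] / [2]
  Insert 4 (step 3): P = [1, 4] / [5];  Q = [1, 3] / [2]
  Insert 6 (step 4): P = [1, 4, 6] / [5];  Q = [1, 3, 4] / [2]
  Insert 2 (step 5): P = [1, 2, 6] / [4] / [5];  Q = [1, 3, 4] / [2] / [5]
  Insert 7 (step 6): P = [1, 2, 6, 7] / [4] / [5];  Q = [1, 3, 4, 6] / [2] / [5]
  Insert 3 (step 7): P = [1, 2, 3, 7] / [4, 6] / [5];  Q = [1, 3, 4, 6] / [2, 7] / [5]
  Insert 8 (step 8): P = [1, 2, 3, 7, 8] / [4, 6] / [5];  Q = [1, 3, 4, 6, 8] / [2, 7] / [5]
Final shape: (5, 2, 1).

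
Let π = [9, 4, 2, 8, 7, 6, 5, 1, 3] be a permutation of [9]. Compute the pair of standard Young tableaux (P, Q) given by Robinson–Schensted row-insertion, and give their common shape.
P = [1, 3] / [2, 5] / [4, 6] / [7] / [8] / [9];  Q = [1, 4] / [2, 5] / [3, 9] / [6] / [7] / [8];  common shape = (2, 2, 2, 1, 1, 1)

Row-insert the values π_1, π_2, … into P one at a time, bumping the leftmost entry strictly greater than the inserted value down to the next row. The recording tableau Q records, in position (i, j), the step at which that cell was added to P.
  Insert 9 (step 1): P = [9];  Q = [1]
  Insert 4 (step 2): P = [4] / [9];  Q = [1] / [2]
  Insert 2 (step 3): P = [2] / [4] / [9];  Q = [1] / [2] / [3]
  Insert 8 (step 4): P = [2, 8] / [4] / [9];  Q = [1, 4] / [2] / [3]
  Insert 7 (step 5): P = [2, 7] / [4, 8] / [9];  Q = [1, 4] / [2, 5] / [3]
  Insert 6 (step 6): P = [2, 6] / [4, 7] / [8] / [9];  Q = [1, 4] / [2, 5] / [3] / [6]
  Insert 5 (step 7): P = [2, 5] / [4, 6] / [7] / [8] / [9];  Q = [1, 4] / [2, 5] / [3] / [6] / [7]
  Insert 1 (step 8): P = [1, 5] / [2, 6] / [4] / [7] / [8] / [9];  Q = [1, 4] / [2, 5] / [3] / [6] / [7] / [8]
  Insert 3 (step 9): P = [1, 3] / [2, 5] / [4, 6] / [7] / [8] / [9];  Q = [1, 4] / [2, 5] / [3, 9] / [6] / [7] / [8]
Final shape: (2, 2, 2, 1, 1, 1).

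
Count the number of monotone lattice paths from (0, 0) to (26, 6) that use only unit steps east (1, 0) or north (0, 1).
Number of paths = 906192

A monotone lattice path from (0, 0) to (26, 6) consists of 26 east steps and 6 north steps in some order, so it is determined by which 26 of the 32 steps are east. The count is C(32, 26) = 906192.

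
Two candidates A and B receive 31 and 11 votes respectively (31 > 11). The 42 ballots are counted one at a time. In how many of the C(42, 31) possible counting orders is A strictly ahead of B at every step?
Strict-lead orderings = 2038362560

Total orderings of the 42 votes with 31 for A: C(42, 31) = 4280561376. By the Bertrand ballot formula (Cycle Lemma / reflection principle), the number of orderings in which A is strictly ahead of B throughout is (p − q)/(p + q) · C(p + q, p) = (31 − 11)/(31 + 11) · 4280561376 = 2038362560.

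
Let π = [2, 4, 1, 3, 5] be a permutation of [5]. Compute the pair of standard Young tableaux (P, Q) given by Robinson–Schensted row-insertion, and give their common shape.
P = [1, 3, 5] / [2, 4];  Q = [1, 2, 5] / [3, 4];  common shape = (3, 2)

Row-insert the values π_1, π_2, … into P one at a time, bumping the leftmost entry strictly greater than the inserted value down to the next row. The recording tableau Q records, in position (i, j), the step at which that cell was added to P.
  Insert 2 (step 1): P = [2];  Q = [1]
  Insert 4 (step 2): P = [2, 4];  Q = [1, 2]
  Insert 1 (step 3): P = [1, 4] / [2];  Q = [1, 2] / [3]
  Insert 3 (step 4): P = [1, 3] / [2, 4];  Q = [1, 2] / [3, 4]
  Insert 5 (step 5): P = [1, 3, 5] / [2, 4];  Q = [1, 2, 5] / [3, 4]
Final shape: (3, 2).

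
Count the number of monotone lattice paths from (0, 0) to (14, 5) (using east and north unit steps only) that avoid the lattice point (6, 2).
Number of paths = 7008

Total paths from (0, 0) to (14, 5): C(19, 14) = 11628. Paths through (6, 2): (paths (0, 0) → (6, 2)) × (paths (6, 2) → (14, 5)) = C(8, 6) · C(11, 8) = 28 · 165 = 4620. Avoidance count = 11628 − 4620 = 7008.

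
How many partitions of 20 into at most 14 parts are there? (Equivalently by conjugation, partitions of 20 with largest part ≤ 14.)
p(20, parts ≤ 14) = 608

Use the recurrence p(n, m) = p(n, m−1) + p(n−m, m): either the largest part is < m (count p(n, m−1)) or the largest part is exactly m (remove one copy of m, count p(n−m, m)). With p(0, ·) = 1 this gives p(20, parts ≤ 14) = 608. (By conjugating Young diagrams, this also counts partitions of 20 into at most 14 parts.)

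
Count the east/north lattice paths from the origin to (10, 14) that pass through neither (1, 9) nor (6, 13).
Number of paths = 1811876

Inclusion–exclusion. Total paths: C(24, 10) = 1961256. Through P₁: C(10, 1)·C(14, 9) = 20020. Through P₂: C(19, 6)·C(5, 4) = 135660. Since P₁ is strictly southwest of P₂, a monotone path through both must visit P₁ then P₂; paths through both = C(10, 1)·C(9, 5)·C(5, 4) = 6300. Avoid both = 1961256 − 20020 − 135660 + 6300 = 1811876.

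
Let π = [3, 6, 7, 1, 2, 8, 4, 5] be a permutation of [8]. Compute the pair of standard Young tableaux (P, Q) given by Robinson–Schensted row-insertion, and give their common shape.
P = [1, 2, 4, 5] / [3, 6, 7, 8];  Q = [1, 2, 3, 6] / [4, 5, 7, 8];  common shape = (4, 4)

Row-insert the values π_1, π_2, … into P one at a time, bumping the leftmost entry strictly greater than the inserted value down to the next row. The recording tableau Q records, in position (i, j), the step at which that cell was added to P.
  Insert 3 (step 1): P = [3];  Q = [1]
  Insert 6 (step 2): P = [3, 6];  Q = [1, 2]
  Insert 7 (step 3): P = [3, 6, 7];  Q = [1, 2, 3]
  Insert 1 (step 4): P = [1, 6, 7] / [3];  Q = [1, 2, 3] / [4]
  Insert 2 (step 5): P = [1, 2, 7] / [3, 6];  Q = [1, 2, 3] / [4, 5]
  Insert 8 (step 6): P = [1, 2, 7, 8] / [3, 6];  Q = [1, 2, 3, 6] / [4, 5]
  Insert 4 (step 7): P = [1, 2, 4, 8] / [3, 6, 7];  Q = [1, 2, 3, 6] / [4, 5, 7]
  Insert 5 (step 8): P = [1, 2, 4, 5] / [3, 6, 7, 8];  Q = [1, 2, 3, 6] / [4, 5, 7, 8]
Final shape: (4, 4).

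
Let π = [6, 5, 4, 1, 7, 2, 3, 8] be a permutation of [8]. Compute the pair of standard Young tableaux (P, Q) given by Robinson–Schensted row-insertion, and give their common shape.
P = [1, 2, 3, 8] / [4, 7] / [5] / [6];  Q = [1, 5, 7, 8] / [2, 6] / [3] / [4];  common shape = (4, 2, 1, 1)

Row-insert the values π_1, π_2, … into P one at a time, bumping the leftmost entry strictly greater than the inserted value down to the next row. The recording tableau Q records, in position (i, j), the step at which that cell was added to P.
  Insert 6 (step 1): P = [6];  Q = [1]
  Insert 5 (step 2): P = [5] / [6];  Q = [1] / [2]
  Insert 4 (step 3): P = [4] / [5] / [6];  Q = [1] / [2] / [3]
  Insert 1 (step 4): P = [1] / [4] / [5] / [6];  Q = [1] / [2] / [3] / [4]
  Insert 7 (step 5): P = [1, 7] / [4] / [5] / [6];  Q = [1, 5] / [2] / [3] / [4]
  Insert 2 (step 6): P = [1, 2] / [4, 7] / [5] / [6];  Q = [1, 5] / [2, 6] / [3] / [4]
  Insert 3 (step 7): P = [1, 2, 3] / [4, 7] / [5] / [6];  Q = [1, 5, 7] / [2, 6] / [3] / [4]
  Insert 8 (step 8): P = [1, 2, 3, 8] / [4, 7] / [5] / [6];  Q = [1, 5, 7, 8] / [2, 6] / [3] / [4]
Final shape: (4, 2, 1, 1).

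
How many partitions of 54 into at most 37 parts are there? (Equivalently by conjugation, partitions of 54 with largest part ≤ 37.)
p(54, parts ≤ 37) = 385240

Use the recurrence p(n, m) = p(n, m−1) + p(n−m, m): either the largest part is < m (count p(n, m−1)) or the largest part is exactly m (remove one copy of m, count p(n−m, m)). With p(0, ·) = 1 this gives p(54, parts ≤ 37) = 385240. (By conjugating Young diagrams, this also counts partitions of 54 into at most 37 parts.)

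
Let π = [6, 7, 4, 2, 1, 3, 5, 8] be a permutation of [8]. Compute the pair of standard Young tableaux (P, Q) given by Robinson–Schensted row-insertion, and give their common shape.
P = [1, 3, 5, 8] / [2, 7] / [4] / [6];  Q = [1, 2, 7, 8] / [3, 6] / [4] / [5];  common shape = (4, 2, 1, 1)

Row-insert the values π_1, π_2, … into P one at a time, bumping the leftmost entry strictly greater than the inserted value down to the next row. The recording tableau Q records, in position (i, j), the step at which that cell was added to P.
  Insert 6 (step 1): P = [6];  Q = [1]
  Insert 7 (step 2): P = [6, 7];  Q = [1, 2]
  Insert 4 (step 3): P = [4, 7] / [6];  Q = [1, 2] / [3]
  Insert 2 (step 4): P = [2, 7] / [4] / [6];  Q = [1, 2] / [3] / [4]
  Insert 1 (step 5): P = [1, 7] / [2] / [4] / [6];  Q = [1, 2] / [3] / [4] / [5]
  Insert 3 (step 6): P = [1, 3] / [2, 7] / [4] / [6];  Q = [1, 2] / [3, 6] / [4] / [5]
  Insert 5 (step 7): P = [1, 3, 5] / [2, 7] / [4] / [6];  Q = [1, 2, 7] / [3, 6] / [4] / [5]
  Insert 8 (step 8): P = [1, 3, 5, 8] / [2, 7] / [4] / [6];  Q = [1, 2, 7, 8] / [3, 6] / [4] / [5]
Final shape: (4, 2, 1, 1).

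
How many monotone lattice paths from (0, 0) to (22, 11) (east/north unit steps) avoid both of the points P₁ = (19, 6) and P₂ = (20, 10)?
Number of paths = 96140575

Inclusion–exclusion. Total paths: C(33, 22) = 193536720. Through P₁: C(25, 19)·C(8, 3) = 9917600. Through P₂: C(30, 20)·C(3, 2) = 90135045. Since P₁ is strictly southwest of P₂, a monotone path through both must visit P₁ then P₂; paths through both = C(25, 19)·C(5, 1)·C(3, 2) = 2656500. Avoid both = 193536720 − 9917600 − 90135045 + 2656500 = 96140575.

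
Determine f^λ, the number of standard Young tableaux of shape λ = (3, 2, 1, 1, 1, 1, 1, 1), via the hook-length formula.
# SYT of shape (3, 2, 1, 1, 1, 1, 1, 1) = 231

Hook-length formula: f^λ = n! / Π hook(c), product over all cells c of the Young diagram. For λ = (3, 2, 1, 1, 1, 1, 1, 1), n = 11 boxes. Hook lengths by row (left-to-right, top-to-bottom): [10, 3, 1]; [8, 1]; [6]; [5]; [4]; [3]; [2]; [1]. Product of hooks = 172800. So f^λ = 11! / 172800 = 39916800 / 172800 = 231.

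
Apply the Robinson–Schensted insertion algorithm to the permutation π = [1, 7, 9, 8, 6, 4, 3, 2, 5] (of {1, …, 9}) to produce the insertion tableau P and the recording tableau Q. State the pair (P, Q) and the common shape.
P = [1, 2, 5] / [3, 8] / [4] / [6] / [7] / [9];  Q = [1, 2, 3] / [4, 9] / [5] / [6] / [7] / [8];  common shape = (3, 2, 1, 1, 1, 1)

Row-insert the values π_1, π_2, … into P one at a time, bumping the leftmost entry strictly greater than the inserted value down to the next row. The recording tableau Q records, in position (i, j), the step at which that cell was added to P.
  Insert 1 (step 1): P = [1];  Q = [1]
  Insert 7 (step 2): P = [1, 7];  Q = [1, 2]
  Insert 9 (step 3): P = [1, 7, 9];  Q = [1, 2, 3]
  Insert 8 (step 4): P = [1, 7, 8] / [9];  Q = [1, 2, 3] / [4]
  Insert 6 (step 5): P = [1, 6, 8] / [7] / [9];  Q = [1, 2, 3] / [4] / [5]
  Insert 4 (step 6): P = [1, 4, 8] / [6] / [7] / [9];  Q = [1, 2, 3] / [4] / [5] / [6]
  Insert 3 (step 7): P = [1, 3, 8] / [4] / [6] / [7] / [9];  Q = [1, 2, 3] / [4] / [5] / [6] / [7]
  Insert 2 (step 8): P = [1, 2, 8] / [3] / [4] / [6] / [7] / [9];  Q = [1, 2, 3] / [4] / [5] / [6] / [7] / [8]
  Insert 5 (step 9): P = [1, 2, 5] / [3, 8] / [4] / [6] / [7] / [9];  Q = [1, 2, 3] / [4, 9] / [5] / [6] / [7] / [8]
Final shape: (3, 2, 1, 1, 1, 1).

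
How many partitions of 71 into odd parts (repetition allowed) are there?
p_odd(71) = 32992

Enumerate partitions using only odd parts via the recurrence o(n, m) = o(n, m−2) + o(n−m, m) over odd m, starting from the largest odd part ≤ n. This gives p_odd(71) = 32992. (Euler's theorem: equals the count of distinct-part partitions.)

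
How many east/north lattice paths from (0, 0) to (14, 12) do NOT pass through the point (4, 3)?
Number of paths = 6424470

Total paths from (0, 0) to (14, 12): C(26, 14) = 9657700. Paths through (4, 3): (paths (0, 0) → (4, 3)) × (paths (4, 3) → (14, 12)) = C(7, 4) · C(19, 10) = 35 · 92378 = 3233230. Avoidance count = 9657700 − 3233230 = 6424470.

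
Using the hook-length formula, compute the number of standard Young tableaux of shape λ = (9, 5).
# SYT of shape (9, 5) = 1001

Hook-length formula: f^λ = n! / Π hook(c), product over all cells c of the Young diagram. For λ = (9, 5), n = 14 boxes. Hook lengths by row (left-to-right, top-to-bottom): [10, 9, 8, 7, 6, 4, 3, 2, 1]; [5, 4, 3, 2, 1]. Product of hooks = 87091200. So f^λ = 14! / 87091200 = 87178291200 / 87091200 = 1001.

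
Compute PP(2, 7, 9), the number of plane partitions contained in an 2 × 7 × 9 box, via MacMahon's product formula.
PP(2, 7, 9) = 27810640

Evaluate the triple product over i = 1..2, j = 1..7, k = 1..9. The factors are (2/1) · (3/2) · (4/3) · (5/4) · (6/5) · (7/6) · (8/7) · (9/8) · … (126 factors total). The numerators and denominators telescope so the product is an integer; carrying out the multiplication exactly gives PP(2, 7, 9) = 27810640.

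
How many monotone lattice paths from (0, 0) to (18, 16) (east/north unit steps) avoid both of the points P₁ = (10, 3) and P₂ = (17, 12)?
Number of paths = 1902642815

Inclusion–exclusion. Total paths: C(34, 18) = 2203961430. Through P₁: C(13, 10)·C(21, 8) = 58198140. Through P₂: C(29, 17)·C(5, 1) = 259479675. Since P₁ is strictly southwest of P₂, a monotone path through both must visit P₁ then P₂; paths through both = C(13, 10)·C(16, 7)·C(5, 1) = 16359200. Avoid both = 2203961430 − 58198140 − 259479675 + 16359200 = 1902642815.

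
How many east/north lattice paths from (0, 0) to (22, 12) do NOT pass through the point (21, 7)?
Number of paths = 541249800

Total paths from (0, 0) to (22, 12): C(34, 22) = 548354040. Paths through (21, 7): (paths (0, 0) → (21, 7)) × (paths (21, 7) → (22, 12)) = C(28, 21) · C(6, 1) = 1184040 · 6 = 7104240. Avoidance count = 548354040 − 7104240 = 541249800.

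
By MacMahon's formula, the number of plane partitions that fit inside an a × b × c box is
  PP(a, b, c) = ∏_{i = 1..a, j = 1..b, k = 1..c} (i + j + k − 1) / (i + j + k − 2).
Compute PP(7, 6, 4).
PP(7, 6, 4) = 12544848030

Evaluate the triple product over i = 1..7, j = 1..6, k = 1..4. The factors are (2/1) · (3/2) · (4/3) · (5/4) · (3/2) · (4/3) · (5/4) · (6/5) · … (168 factors total). The numerators and denominators telescope so the product is an integer; carrying out the multiplication exactly gives PP(7, 6, 4) = 12544848030.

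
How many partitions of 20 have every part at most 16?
p(20, parts ≤ 16) = 620

Use the recurrence p(n, m) = p(n, m−1) + p(n−m, m): either the largest part is < m (count p(n, m−1)) or the largest part is exactly m (remove one copy of m, count p(n−m, m)). With p(0, ·) = 1 this gives p(20, parts ≤ 16) = 620. (By conjugating Young diagrams, this also counts partitions of 20 into at most 16 parts.)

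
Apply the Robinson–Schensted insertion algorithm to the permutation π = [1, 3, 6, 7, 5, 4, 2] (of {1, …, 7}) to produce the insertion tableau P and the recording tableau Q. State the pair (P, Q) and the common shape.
P = [1, 2, 4, 7] / [3] / [5] / [6];  Q = [1, 2, 3, 4] / [5] / [6] / [7];  common shape = (4, 1, 1, 1)

Row-insert the values π_1, π_2, … into P one at a time, bumping the leftmost entry strictly greater than the inserted value down to the next row. The recording tableau Q records, in position (i, j), the step at which that cell was added to P.
  Insert 1 (step 1): P = [1];  Q = [1]
  Insert 3 (step 2): P = [1, 3];  Q = [1, 2]
  Insert 6 (step 3): P = [1, 3, 6];  Q = [1, 2, 3]
  Insert 7 (step 4): P = [1, 3, 6, 7];  Q = [1, 2, 3, 4]
  Insert 5 (step 5): P = [1, 3, 5, 7] / [6];  Q = [1, 2, 3, 4] / [5]
  Insert 4 (step 6): P = [1, 3, 4, 7] / [5] / [6];  Q = [1, 2, 3, 4] / [5] / [6]
  Insert 2 (step 7): P = [1, 2, 4, 7] / [3] / [5] / [6];  Q = [1, 2, 3, 4] / [5] / [6] / [7]
Final shape: (4, 1, 1, 1).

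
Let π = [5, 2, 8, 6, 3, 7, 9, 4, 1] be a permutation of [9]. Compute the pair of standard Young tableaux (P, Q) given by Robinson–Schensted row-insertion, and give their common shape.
P = [1, 3, 4, 9] / [2, 6, 7] / [5] / [8];  Q = [1, 3, 6, 7] / [2, 4, 8] / [5] / [9];  common shape = (4, 3, 1, 1)

Row-insert the values π_1, π_2, … into P one at a time, bumping the leftmost entry strictly greater than the inserted value down to the next row. The recording tableau Q records, in position (i, j), the step at which that cell was added to P.
  Insert 5 (step 1): P = [5];  Q = [1]
  Insert 2 (step 2): P = [2] / [5];  Q = [1] / [2]
  Insert 8 (step 3): P = [2, 8] / [5];  Q = [1, 3] / [2]
  Insert 6 (step 4): P = [2, 6] / [5, 8];  Q = [1, 3] / [2, 4]
  Insert 3 (step 5): P = [2, 3] / [5, 6] / [8];  Q = [1, 3] / [2, 4] / [5]
  Insert 7 (step 6): P = [2, 3, 7] / [5, 6] / [8];  Q = [1, 3, 6] / [2, 4] / [5]
  Insert 9 (step 7): P = [2, 3, 7, 9] / [5, 6] / [8];  Q = [1, 3, 6, 7] / [2, 4] / [5]
  Insert 4 (step 8): P = [2, 3, 4, 9] / [5, 6, 7] / [8];  Q = [1, 3, 6, 7] / [2, 4, 8] / [5]
  Insert 1 (step 9): P = [1, 3, 4, 9] / [2, 6, 7] / [5] / [8];  Q = [1, 3, 6, 7] / [2, 4, 8] / [5] / [9]
Final shape: (4, 3, 1, 1).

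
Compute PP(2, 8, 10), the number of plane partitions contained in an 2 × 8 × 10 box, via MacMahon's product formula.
PP(2, 8, 10) = 367479684

Evaluate the triple product over i = 1..2, j = 1..8, k = 1..10. The factors are (2/1) · (3/2) · (4/3) · (5/4) · (6/5) · (7/6) · (8/7) · (9/8) · … (160 factors total). The numerators and denominators telescope so the product is an integer; carrying out the multiplication exactly gives PP(2, 8, 10) = 367479684.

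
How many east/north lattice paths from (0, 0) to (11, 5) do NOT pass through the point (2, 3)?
Number of paths = 3818

Total paths from (0, 0) to (11, 5): C(16, 11) = 4368. Paths through (2, 3): (paths (0, 0) → (2, 3)) × (paths (2, 3) → (11, 5)) = C(5, 2) · C(11, 9) = 10 · 55 = 550. Avoidance count = 4368 − 550 = 3818.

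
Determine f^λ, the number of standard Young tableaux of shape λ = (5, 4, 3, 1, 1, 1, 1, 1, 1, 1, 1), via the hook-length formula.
# SYT of shape (5, 4, 3, 1, 1, 1, 1, 1, 1, 1, 1) = 13023360

Hook-length formula: f^λ = n! / Π hook(c), product over all cells c of the Young diagram. For λ = (5, 4, 3, 1, 1, 1, 1, 1, 1, 1, 1), n = 20 boxes. Hook lengths by row (left-to-right, top-to-bottom): [15, 6, 5, 3, 1]; [13, 4, 3, 1]; [11, 2, 1]; [8]; [7]; [6]; [5]; [4]; [3]; [2]; [1]. Product of hooks = 186810624000. So f^λ = 20! / 186810624000 = 2432902008176640000 / 186810624000 = 13023360.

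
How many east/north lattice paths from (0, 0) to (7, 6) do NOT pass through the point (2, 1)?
Number of paths = 960

Total paths from (0, 0) to (7, 6): C(13, 7) = 1716. Paths through (2, 1): (paths (0, 0) → (2, 1)) × (paths (2, 1) → (7, 6)) = C(3, 2) · C(10, 5) = 3 · 252 = 756. Avoidance count = 1716 − 756 = 960.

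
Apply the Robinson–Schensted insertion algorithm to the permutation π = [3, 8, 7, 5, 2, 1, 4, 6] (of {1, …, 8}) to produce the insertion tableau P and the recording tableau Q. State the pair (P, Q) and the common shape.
P = [1, 4, 6] / [2, 5] / [3] / [7] / [8];  Q = [1, 2, 8] / [3, 7] / [4] / [5] / [6];  common shape = (3, 2, 1, 1, 1)

Row-insert the values π_1, π_2, … into P one at a time, bumping the leftmost entry strictly greater than the inserted value down to the next row. The recording tableau Q records, in position (i, j), the step at which that cell was added to P.
  Insert 3 (step 1): P = [3];  Q = [1]
  Insert 8 (step 2): P = [3, 8];  Q = [1, 2]
  Insert 7 (step 3): P = [3, 7] / [8];  Q = [1, 2] / [3]
  Insert 5 (step 4): P = [3, 5] / [7] / [8];  Q = [1, 2] / [3] / [4]
  Insert 2 (step 5): P = [2, 5] / [3] / [7] / [8];  Q = [1, 2] / [3] / [4] / [5]
  Insert 1 (step 6): P = [1, 5] / [2] / [3] / [7] / [8];  Q = [1, 2] / [3] / [4] / [5] / [6]
  Insert 4 (step 7): P = [1, 4] / [2, 5] / [3] / [7] / [8];  Q = [1, 2] / [3, 7] / [4] / [5] / [6]
  Insert 6 (step 8): P = [1, 4, 6] / [2, 5] / [3] / [7] / [8];  Q = [1, 2, 8] / [3, 7] / [4] / [5] / [6]
Final shape: (3, 2, 1, 1, 1).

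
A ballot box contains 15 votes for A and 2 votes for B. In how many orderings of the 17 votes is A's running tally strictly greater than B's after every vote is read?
Strict-lead orderings = 104

Total orderings of the 17 votes with 15 for A: C(17, 15) = 136. By the Bertrand ballot formula (Cycle Lemma / reflection principle), the number of orderings in which A is strictly ahead of B throughout is (p − q)/(p + q) · C(p + q, p) = (15 − 2)/(15 + 2) · 136 = 104.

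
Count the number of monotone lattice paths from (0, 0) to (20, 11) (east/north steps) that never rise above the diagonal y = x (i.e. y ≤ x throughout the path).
Number of paths = 40320150

By the reflection principle (André's argument), the number of monotone paths to (20, 11) with n ≤ m that never go above y = x is C(31, 20) − C(31, 21) = 84672315 − 44352165 = 40320150.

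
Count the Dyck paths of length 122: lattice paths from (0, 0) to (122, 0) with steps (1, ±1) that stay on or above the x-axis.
C_61 = 6182127958584855650487080847216336

These Dyck paths are counted by the Catalan number C_n = (1/(n + 1)) · C(2n, n). For n = 61: C_61 = (1/62) · C(122, 61) = 383291933432261050330199012527412832/62 = 6182127958584855650487080847216336.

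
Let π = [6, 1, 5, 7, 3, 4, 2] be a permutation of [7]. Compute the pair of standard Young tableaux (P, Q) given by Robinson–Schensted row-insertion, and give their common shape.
P = [1, 2, 4] / [3, 7] / [5] / [6];  Q = [1, 3, 4] / [2, 6] / [5] / [7];  common shape = (3, 2, 1, 1)

Row-insert the values π_1, π_2, … into P one at a time, bumping the leftmost entry strictly greater than the inserted value down to the next row. The recording tableau Q records, in position (i, j), the step at which that cell was added to P.
  Insert 6 (step 1): P = [6];  Q = [1]
  Insert 1 (step 2): P = [1] / [6];  Q = [1] / [2]
  Insert 5 (step 3): P = [1, 5] / [6];  Q = [1, 3] / [2]
  Insert 7 (step 4): P = [1, 5, 7] / [6];  Q = [1, 3, 4] / [2]
  Insert 3 (step 5): P = [1, 3, 7] / [5] / [6];  Q = [1, 3, 4] / [2] / [5]
  Insert 4 (step 6): P = [1, 3, 4] / [5, 7] / [6];  Q = [1, 3, 4] / [2, 6] / [5]
  Insert 2 (step 7): P = [1, 2, 4] / [3, 7] / [5] / [6];  Q = [1, 3, 4] / [2, 6] / [5] / [7]
Final shape: (3, 2, 1, 1).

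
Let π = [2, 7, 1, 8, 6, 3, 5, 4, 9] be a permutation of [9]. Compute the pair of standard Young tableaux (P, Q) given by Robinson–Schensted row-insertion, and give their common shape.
P = [1, 3, 4, 9] / [2, 5, 8] / [6] / [7];  Q = [1, 2, 4, 9] / [3, 5, 7] / [6] / [8];  common shape = (4, 3, 1, 1)

Row-insert the values π_1, π_2, … into P one at a time, bumping the leftmost entry strictly greater than the inserted value down to the next row. The recording tableau Q records, in position (i, j), the step at which that cell was added to P.
  Insert 2 (step 1): P = [2];  Q = [1]
  Insert 7 (step 2): P = [2, 7];  Q = [1, 2]
  Insert 1 (step 3): P = [1, 7] / [2];  Q = [1, 2] / [3]
  Insert 8 (step 4): P = [1, 7, 8] / [2];  Q = [1, 2, 4] / [3]
  Insert 6 (step 5): P = [1, 6, 8] / [2, 7];  Q = [1, 2, 4] / [3, 5]
  Insert 3 (step 6): P = [1, 3, 8] / [2, 6] / [7];  Q = [1, 2, 4] / [3, 5] / [6]
  Insert 5 (step 7): P = [1, 3, 5] / [2, 6, 8] / [7];  Q = [1, 2, 4] / [3, 5, 7] / [6]
  Insert 4 (step 8): P = [1, 3, 4] / [2, 5, 8] / [6] / [7];  Q = [1, 2, 4] / [3, 5, 7] / [6] / [8]
  Insert 9 (step 9): P = [1, 3, 4, 9] / [2, 5, 8] / [6] / [7];  Q = [1, 2, 4, 9] / [3, 5, 7] / [6] / [8]
Final shape: (4, 3, 1, 1).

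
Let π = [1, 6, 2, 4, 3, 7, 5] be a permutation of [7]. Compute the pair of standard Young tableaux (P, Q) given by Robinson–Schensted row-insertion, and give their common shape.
P = [1, 2, 3, 5] / [4, 7] / [6];  Q = [1, 2, 4, 6] / [3, 7] / [5];  common shape = (4, 2, 1)

Row-insert the values π_1, π_2, … into P one at a time, bumping the leftmost entry strictly greater than the inserted value down to the next row. The recording tableau Q records, in position (i, j), the step at which that cell was added to P.
  Insert 1 (step 1): P = [1];  Q = [1]
  Insert 6 (step 2): P = [1, 6];  Q = [1, 2]
  Insert 2 (step 3): P = [1, 2] / [6];  Q = [1, 2] / [3]
  Insert 4 (step 4): P = [1, 2, 4] / [6];  Q = [1, 2, 4] / [3]
  Insert 3 (step 5): P = [1, 2, 3] / [4] / [6];  Q = [1, 2, 4] / [3] / [5]
  Insert 7 (step 6): P = [1, 2, 3, 7] / [4] / [6];  Q = [1, 2, 4, 6] / [3] / [5]
  Insert 5 (step 7): P = [1, 2, 3, 5] / [4, 7] / [6];  Q = [1, 2, 4, 6] / [3, 7] / [5]
Final shape: (4, 2, 1).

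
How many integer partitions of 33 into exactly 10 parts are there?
p(33, 10 parts) = 984

Partitions of n into exactly k parts are in bijection with partitions of n − k into at most k parts (subtract 1 from each part). So p(33, exactly 10) = p(23, parts ≤ 10). Computing via the recurrence p(m, j) = p(m, j−1) + p(m−j, j) gives 984.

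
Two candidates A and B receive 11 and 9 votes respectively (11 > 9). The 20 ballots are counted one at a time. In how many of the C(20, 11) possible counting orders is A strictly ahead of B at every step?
Strict-lead orderings = 16796

Total orderings of the 20 votes with 11 for A: C(20, 11) = 167960. By the Bertrand ballot formula (Cycle Lemma / reflection principle), the number of orderings in which A is strictly ahead of B throughout is (p − q)/(p + q) · C(p + q, p) = (11 − 9)/(11 + 9) · 167960 = 16796.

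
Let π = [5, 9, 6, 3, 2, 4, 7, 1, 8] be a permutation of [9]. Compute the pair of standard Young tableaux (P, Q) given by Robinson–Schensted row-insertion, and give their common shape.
P = [1, 4, 7, 8] / [2, 6] / [3] / [5] / [9];  Q = [1, 2, 7, 9] / [3, 6] / [4] / [5] / [8];  common shape = (4, 2, 1, 1, 1)

Row-insert the values π_1, π_2, … into P one at a time, bumping the leftmost entry strictly greater than the inserted value down to the next row. The recording tableau Q records, in position (i, j), the step at which that cell was added to P.
  Insert 5 (step 1): P = [5];  Q = [1]
  Insert 9 (step 2): P = [5, 9];  Q = [1, 2]
  Insert 6 (step 3): P = [5, 6] / [9];  Q = [1, 2] / [3]
  Insert 3 (step 4): P = [3, 6] / [5] / [9];  Q = [1, 2] / [3] / [4]
  Insert 2 (step 5): P = [2, 6] / [3] / [5] / [9];  Q = [1, 2] / [3] / [4] / [5]
  Insert 4 (step 6): P = [2, 4] / [3, 6] / [5] / [9];  Q = [1, 2] / [3, 6] / [4] / [5]
  Insert 7 (step 7): P = [2, 4, 7] / [3, 6] / [5] / [9];  Q = [1, 2, 7] / [3, 6] / [4] / [5]
  Insert 1 (step 8): P = [1, 4, 7] / [2, 6] / [3] / [5] / [9];  Q = [1, 2, 7] / [3, 6] / [4] / [5] / [8]
  Insert 8 (step 9): P = [1, 4, 7, 8] / [2, 6] / [3] / [5] / [9];  Q = [1, 2, 7, 9] / [3, 6] / [4] / [5] / [8]
Final shape: (4, 2, 1, 1, 1).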